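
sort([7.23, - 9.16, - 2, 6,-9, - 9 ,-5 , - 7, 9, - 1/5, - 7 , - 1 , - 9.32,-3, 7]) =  [ - 9.32, - 9.16, - 9,-9, - 7, - 7,-5,-3, - 2, - 1,-1/5,6, 7, 7.23,9] 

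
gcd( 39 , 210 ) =3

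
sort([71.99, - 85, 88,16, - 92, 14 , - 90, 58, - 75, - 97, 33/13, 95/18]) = [ - 97, - 92,-90, - 85, - 75,33/13,95/18,14,16, 58 , 71.99,88]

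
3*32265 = 96795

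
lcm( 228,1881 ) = 7524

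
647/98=647/98= 6.60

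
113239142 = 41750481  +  71488661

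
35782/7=35782/7 = 5111.71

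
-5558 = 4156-9714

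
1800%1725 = 75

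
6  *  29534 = 177204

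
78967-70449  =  8518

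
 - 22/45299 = -1 + 45277/45299 = - 0.00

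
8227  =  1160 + 7067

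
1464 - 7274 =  -5810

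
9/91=9/91= 0.10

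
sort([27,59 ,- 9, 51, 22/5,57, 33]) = [ - 9, 22/5, 27,33, 51,57,59]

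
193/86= 193/86 = 2.24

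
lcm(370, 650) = 24050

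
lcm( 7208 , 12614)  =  50456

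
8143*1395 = 11359485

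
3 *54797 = 164391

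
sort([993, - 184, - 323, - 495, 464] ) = [ - 495,  -  323, - 184, 464,993] 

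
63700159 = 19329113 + 44371046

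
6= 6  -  0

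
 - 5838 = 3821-9659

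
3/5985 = 1/1995 = 0.00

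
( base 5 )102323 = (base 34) 2XT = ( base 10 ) 3463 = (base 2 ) 110110000111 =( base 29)43C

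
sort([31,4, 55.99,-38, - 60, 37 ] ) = [-60, - 38, 4, 31, 37,55.99 ] 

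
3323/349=9+182/349   =  9.52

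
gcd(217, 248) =31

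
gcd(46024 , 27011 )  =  1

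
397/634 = 397/634 = 0.63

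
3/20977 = 3/20977 = 0.00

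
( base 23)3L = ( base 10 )90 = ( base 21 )46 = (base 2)1011010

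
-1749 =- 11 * 159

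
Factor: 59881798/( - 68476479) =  - 2^1*3^( - 1 )*67^ (-1 )*461^( - 1) *739^( - 1)*797^1*37567^1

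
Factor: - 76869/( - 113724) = 2^(  -  2)*3^( - 3)*73^1 =73/108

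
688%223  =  19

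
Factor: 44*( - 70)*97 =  - 2^3*5^1*7^1*11^1*97^1 = - 298760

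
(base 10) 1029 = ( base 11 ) 856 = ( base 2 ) 10000000101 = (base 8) 2005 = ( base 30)149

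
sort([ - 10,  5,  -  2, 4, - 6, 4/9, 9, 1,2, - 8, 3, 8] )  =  [-10,  -  8, - 6,-2, 4/9, 1, 2, 3,4, 5, 8, 9]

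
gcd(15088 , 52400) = 16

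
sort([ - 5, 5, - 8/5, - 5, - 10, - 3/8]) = [ - 10, - 5,-5, - 8/5 , - 3/8,5 ]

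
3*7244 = 21732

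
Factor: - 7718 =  - 2^1*17^1*227^1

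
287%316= 287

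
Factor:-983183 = - 89^1*11047^1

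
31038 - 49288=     -  18250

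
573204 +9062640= 9635844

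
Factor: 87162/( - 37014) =- 31^ ( - 1 )*73^1 = - 73/31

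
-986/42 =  - 24 + 11/21 = -23.48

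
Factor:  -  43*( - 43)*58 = 107242 = 2^1*29^1 * 43^2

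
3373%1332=709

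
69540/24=5795/2 = 2897.50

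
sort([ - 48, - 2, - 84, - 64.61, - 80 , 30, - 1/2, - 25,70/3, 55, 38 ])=[ - 84,-80, - 64.61, - 48, - 25,- 2, - 1/2, 70/3, 30,38, 55]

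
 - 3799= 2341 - 6140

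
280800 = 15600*18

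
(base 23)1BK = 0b1100100010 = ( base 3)1002201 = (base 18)28A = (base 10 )802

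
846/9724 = 423/4862=0.09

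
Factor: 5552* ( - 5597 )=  - 2^4*29^1*193^1 * 347^1 = - 31074544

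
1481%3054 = 1481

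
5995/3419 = 1+2576/3419  =  1.75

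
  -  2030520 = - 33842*60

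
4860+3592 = 8452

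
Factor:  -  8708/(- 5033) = 1244/719 = 2^2*311^1*719^ ( - 1 )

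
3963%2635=1328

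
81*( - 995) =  -80595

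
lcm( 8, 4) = 8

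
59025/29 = 2035 + 10/29 = 2035.34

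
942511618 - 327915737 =614595881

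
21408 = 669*32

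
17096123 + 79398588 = 96494711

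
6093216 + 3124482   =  9217698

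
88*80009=7040792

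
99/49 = 2 + 1/49 = 2.02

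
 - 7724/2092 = -4+161/523  =  - 3.69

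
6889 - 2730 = 4159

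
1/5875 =1/5875 = 0.00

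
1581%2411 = 1581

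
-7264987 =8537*(- 851)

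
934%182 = 24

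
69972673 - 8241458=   61731215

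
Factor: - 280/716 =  -2^1*5^1*7^1*179^( -1) = -70/179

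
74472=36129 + 38343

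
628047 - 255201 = 372846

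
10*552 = 5520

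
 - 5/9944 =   -  5/9944 = -0.00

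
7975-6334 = 1641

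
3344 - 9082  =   - 5738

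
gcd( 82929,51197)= 1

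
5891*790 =4653890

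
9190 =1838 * 5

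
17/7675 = 17/7675 = 0.00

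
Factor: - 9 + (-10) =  - 19 = - 19^1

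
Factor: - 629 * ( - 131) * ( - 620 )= - 51087380 = - 2^2*5^1*17^1*31^1*37^1*131^1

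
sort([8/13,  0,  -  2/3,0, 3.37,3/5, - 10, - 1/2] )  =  [ - 10, - 2/3, - 1/2 , 0,0, 3/5,  8/13,3.37]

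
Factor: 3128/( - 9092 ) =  - 782/2273 = - 2^1 * 17^1*23^1 * 2273^( - 1) 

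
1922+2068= 3990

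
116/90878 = 58/45439 = 0.00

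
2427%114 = 33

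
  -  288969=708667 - 997636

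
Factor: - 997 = -997^1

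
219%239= 219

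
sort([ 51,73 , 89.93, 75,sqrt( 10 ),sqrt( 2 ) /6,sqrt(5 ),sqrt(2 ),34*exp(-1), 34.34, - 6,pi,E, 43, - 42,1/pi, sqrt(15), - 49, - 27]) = [-49, - 42, - 27, - 6 , sqrt(2 )/6,1/pi, sqrt(2), sqrt( 5), E, pi,sqrt(10 ),sqrt(15 ),34*exp( - 1 ),34.34 , 43, 51,73, 75,89.93]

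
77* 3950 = 304150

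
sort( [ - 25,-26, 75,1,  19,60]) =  [ - 26, - 25, 1,19, 60,75]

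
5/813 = 5/813 = 0.01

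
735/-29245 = -1 + 5702/5849= -  0.03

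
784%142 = 74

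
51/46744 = 51/46744 = 0.00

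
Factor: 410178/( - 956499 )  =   - 136726/318833 = -2^1*137^1 * 499^1 *318833^( - 1)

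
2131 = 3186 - 1055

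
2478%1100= 278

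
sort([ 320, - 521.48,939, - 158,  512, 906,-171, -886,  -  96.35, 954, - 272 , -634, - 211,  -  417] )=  [ -886, - 634, - 521.48, - 417,- 272, - 211, - 171, - 158, - 96.35,320,512,906,939, 954 ]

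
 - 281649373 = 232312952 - 513962325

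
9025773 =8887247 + 138526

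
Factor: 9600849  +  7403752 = 17004601 =19^1*463^1*1933^1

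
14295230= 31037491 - 16742261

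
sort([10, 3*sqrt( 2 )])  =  [ 3*sqrt( 2 ),  10 ]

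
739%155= 119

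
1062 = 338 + 724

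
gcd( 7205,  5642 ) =1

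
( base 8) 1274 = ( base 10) 700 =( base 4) 22330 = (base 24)154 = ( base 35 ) k0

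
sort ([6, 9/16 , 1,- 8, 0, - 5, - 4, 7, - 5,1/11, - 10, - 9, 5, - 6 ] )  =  [  -  10,  -  9, -8, - 6,  -  5,- 5, - 4,  0, 1/11,9/16,  1,5,  6 , 7]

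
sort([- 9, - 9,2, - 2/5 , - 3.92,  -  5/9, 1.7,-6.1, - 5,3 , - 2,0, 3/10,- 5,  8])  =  [ - 9, - 9,-6.1, - 5, - 5, - 3.92,-2, - 5/9,-2/5,0 , 3/10,1.7, 2,3,8 ]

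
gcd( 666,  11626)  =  2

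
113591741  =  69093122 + 44498619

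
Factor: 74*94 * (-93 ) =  - 2^2*3^1*31^1*37^1*47^1=- 646908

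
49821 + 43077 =92898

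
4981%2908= 2073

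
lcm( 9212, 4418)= 432964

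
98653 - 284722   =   - 186069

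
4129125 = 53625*77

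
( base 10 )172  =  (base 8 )254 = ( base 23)7B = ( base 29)5r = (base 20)8C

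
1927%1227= 700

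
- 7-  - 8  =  1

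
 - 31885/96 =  - 31885/96 =-332.14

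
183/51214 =183/51214 = 0.00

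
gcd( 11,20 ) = 1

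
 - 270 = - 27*10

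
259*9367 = 2426053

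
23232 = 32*726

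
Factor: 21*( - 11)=-3^1*7^1*11^1  =  - 231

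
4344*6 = 26064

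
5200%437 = 393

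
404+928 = 1332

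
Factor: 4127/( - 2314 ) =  - 2^( - 1)*13^(-1)*89^( - 1 )*4127^1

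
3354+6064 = 9418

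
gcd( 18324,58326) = 6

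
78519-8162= 70357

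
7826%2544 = 194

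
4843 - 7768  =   - 2925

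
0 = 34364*0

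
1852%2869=1852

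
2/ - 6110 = -1+3054/3055 = - 0.00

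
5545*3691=20466595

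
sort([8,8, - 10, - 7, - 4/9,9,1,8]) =[ - 10, - 7, - 4/9,1,  8,  8,8,9] 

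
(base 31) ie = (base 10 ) 572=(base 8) 1074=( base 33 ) HB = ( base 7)1445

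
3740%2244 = 1496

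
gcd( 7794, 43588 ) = 2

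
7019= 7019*1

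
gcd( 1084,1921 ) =1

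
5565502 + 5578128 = 11143630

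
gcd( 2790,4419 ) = 9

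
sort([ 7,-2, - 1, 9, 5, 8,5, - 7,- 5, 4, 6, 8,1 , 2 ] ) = [ - 7, - 5, - 2, - 1, 1,2, 4,5,  5 , 6, 7, 8, 8, 9]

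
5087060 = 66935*76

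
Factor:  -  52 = -2^2*13^1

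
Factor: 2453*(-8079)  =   - 19817787 = - 3^1*11^1*223^1*2693^1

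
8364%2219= 1707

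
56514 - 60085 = -3571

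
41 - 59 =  - 18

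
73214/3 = 24404 + 2/3 = 24404.67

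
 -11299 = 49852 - 61151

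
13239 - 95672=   -  82433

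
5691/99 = 57 +16/33 = 57.48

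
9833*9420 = 92626860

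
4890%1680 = 1530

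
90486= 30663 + 59823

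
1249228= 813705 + 435523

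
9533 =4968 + 4565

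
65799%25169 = 15461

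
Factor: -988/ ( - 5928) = 2^( - 1) *3^( - 1)=1/6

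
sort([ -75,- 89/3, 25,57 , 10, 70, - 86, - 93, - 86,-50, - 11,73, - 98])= [  -  98,-93, - 86, - 86, - 75, - 50, - 89/3, - 11, 10, 25 , 57,70,  73] 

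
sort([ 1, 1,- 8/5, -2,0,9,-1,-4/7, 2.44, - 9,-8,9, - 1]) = [-9, - 8,-2,-8/5,  -  1, - 1,-4/7,0,1, 1 , 2.44 , 9,  9] 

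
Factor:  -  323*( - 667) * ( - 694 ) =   -  2^1*17^1*19^1*23^1*29^1 *347^1 = - 149516054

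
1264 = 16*79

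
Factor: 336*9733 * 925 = 2^4*3^1*5^2*7^1*37^1*9733^1 = 3025016400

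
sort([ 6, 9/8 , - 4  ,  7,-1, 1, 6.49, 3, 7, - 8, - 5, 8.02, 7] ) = [ - 8, - 5, - 4, - 1, 1, 9/8 , 3 , 6, 6.49,7, 7,7, 8.02]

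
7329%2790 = 1749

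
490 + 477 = 967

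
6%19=6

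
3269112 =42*77836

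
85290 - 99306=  - 14016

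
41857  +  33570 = 75427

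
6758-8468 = -1710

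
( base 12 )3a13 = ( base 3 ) 100002220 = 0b1100111101111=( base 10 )6639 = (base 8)14757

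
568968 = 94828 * 6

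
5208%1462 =822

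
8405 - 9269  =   - 864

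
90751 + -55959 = 34792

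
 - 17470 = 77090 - 94560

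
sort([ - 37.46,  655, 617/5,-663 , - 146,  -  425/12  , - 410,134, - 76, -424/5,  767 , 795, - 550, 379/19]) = [ -663, - 550,  -  410, -146, - 424/5, - 76,  -  37.46 , - 425/12, 379/19, 617/5, 134, 655, 767,795 ] 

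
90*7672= 690480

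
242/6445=242/6445 = 0.04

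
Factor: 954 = 2^1*3^2 * 53^1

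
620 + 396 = 1016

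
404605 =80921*5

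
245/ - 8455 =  - 49/1691 = - 0.03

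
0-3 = -3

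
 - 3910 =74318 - 78228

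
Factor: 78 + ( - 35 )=43 = 43^1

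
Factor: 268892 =2^2*13^1*5171^1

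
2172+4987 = 7159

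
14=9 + 5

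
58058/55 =1055 +3/5=1055.60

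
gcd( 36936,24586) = 38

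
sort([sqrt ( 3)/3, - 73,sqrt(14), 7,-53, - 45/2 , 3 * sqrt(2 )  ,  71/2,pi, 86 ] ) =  [ - 73 , - 53,-45/2, sqrt( 3) /3,pi, sqrt( 14),3*sqrt(2), 7,71/2,86 ] 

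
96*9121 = 875616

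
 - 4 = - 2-2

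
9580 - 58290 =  -48710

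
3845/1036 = 3845/1036 = 3.71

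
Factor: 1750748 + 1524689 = 3275437 = 11^1*73^1 *4079^1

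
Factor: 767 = 13^1*59^1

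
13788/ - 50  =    -  6894/25=-275.76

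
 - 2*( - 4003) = 8006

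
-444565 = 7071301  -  7515866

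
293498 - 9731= 283767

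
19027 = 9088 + 9939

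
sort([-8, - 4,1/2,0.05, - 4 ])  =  [ - 8, - 4, -4, 0.05, 1/2 ]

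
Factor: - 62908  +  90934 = 2^1*3^4*173^1 = 28026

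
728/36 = 20 + 2/9= 20.22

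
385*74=28490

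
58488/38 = 29244/19 = 1539.16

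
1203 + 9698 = 10901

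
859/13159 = 859/13159 = 0.07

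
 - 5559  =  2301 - 7860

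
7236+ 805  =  8041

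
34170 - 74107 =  - 39937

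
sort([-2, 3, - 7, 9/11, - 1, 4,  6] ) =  [ - 7,-2, - 1, 9/11,3 , 4, 6 ] 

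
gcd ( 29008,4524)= 4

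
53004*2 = 106008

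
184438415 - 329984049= - 145545634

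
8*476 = 3808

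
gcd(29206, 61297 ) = 1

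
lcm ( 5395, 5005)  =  415415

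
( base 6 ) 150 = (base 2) 1000010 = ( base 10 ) 66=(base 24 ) 2i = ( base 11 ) 60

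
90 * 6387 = 574830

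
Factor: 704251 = 704251^1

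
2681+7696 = 10377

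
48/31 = 1 + 17/31 = 1.55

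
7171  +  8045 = 15216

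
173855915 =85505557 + 88350358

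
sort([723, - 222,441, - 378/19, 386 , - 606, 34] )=[-606, - 222, - 378/19,34,386, 441, 723]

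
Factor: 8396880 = 2^4*3^1*5^1*59^1*593^1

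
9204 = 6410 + 2794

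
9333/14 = 666 + 9/14 = 666.64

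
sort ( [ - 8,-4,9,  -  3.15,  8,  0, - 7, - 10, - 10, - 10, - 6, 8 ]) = [ - 10, - 10, - 10, - 8,-7,-6,-4,-3.15 , 0,8,8, 9 ] 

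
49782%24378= 1026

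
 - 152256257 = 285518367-437774624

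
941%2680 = 941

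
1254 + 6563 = 7817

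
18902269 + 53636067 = 72538336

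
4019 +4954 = 8973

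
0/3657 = 0 = 0.00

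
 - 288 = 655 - 943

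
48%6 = 0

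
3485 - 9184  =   - 5699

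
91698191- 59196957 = 32501234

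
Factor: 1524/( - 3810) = -2^1 *5^( - 1 ) = - 2/5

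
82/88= 41/44 =0.93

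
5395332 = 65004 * 83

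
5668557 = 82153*69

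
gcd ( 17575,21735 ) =5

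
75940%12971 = 11085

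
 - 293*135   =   - 39555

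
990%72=54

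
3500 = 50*70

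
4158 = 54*77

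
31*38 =1178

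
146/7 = 146/7   =  20.86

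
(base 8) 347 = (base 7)450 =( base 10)231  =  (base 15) 106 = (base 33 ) 70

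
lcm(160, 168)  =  3360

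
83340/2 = 41670 = 41670.00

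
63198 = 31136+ 32062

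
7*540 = 3780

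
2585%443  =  370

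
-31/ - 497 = 31/497= 0.06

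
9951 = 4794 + 5157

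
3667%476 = 335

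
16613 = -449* ( -37) 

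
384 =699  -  315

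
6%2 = 0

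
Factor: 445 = 5^1*89^1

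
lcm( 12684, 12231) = 342468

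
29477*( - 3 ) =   -  88431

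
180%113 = 67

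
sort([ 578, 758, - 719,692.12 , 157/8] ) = [ - 719,157/8, 578,692.12,758] 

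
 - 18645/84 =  -6215/28  =  -221.96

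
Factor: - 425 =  - 5^2*17^1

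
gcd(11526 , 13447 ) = 1921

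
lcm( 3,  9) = 9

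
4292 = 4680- 388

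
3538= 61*58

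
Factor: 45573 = 3^1*11^1*1381^1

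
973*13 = 12649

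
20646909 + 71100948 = 91747857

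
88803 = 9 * 9867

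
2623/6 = 2623/6 = 437.17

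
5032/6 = 2516/3 = 838.67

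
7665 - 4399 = 3266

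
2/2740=1/1370 =0.00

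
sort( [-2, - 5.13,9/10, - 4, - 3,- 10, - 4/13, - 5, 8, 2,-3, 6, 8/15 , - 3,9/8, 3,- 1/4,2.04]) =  [  -  10, - 5.13,- 5, - 4, -3,  -  3,  -  3,-2, - 4/13, - 1/4, 8/15 , 9/10, 9/8, 2, 2.04, 3, 6,8]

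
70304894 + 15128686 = 85433580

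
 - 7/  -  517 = 7/517 = 0.01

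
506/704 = 23/32 = 0.72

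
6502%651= 643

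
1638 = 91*18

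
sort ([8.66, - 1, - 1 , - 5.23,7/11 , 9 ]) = [ - 5.23 , - 1, - 1, 7/11,8.66, 9]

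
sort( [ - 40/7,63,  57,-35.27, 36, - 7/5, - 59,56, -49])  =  [ - 59,  -  49,-35.27, - 40/7,  -  7/5 , 36,56 , 57,63 ] 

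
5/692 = 5/692 =0.01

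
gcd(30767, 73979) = 1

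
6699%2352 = 1995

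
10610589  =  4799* 2211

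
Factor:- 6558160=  - 2^4 * 5^1*7^3*239^1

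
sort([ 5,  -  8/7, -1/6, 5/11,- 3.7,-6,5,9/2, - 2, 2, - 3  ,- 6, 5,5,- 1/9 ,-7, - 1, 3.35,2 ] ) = [-7, - 6, - 6  , - 3.7, - 3, - 2, - 8/7,-1, - 1/6,-1/9,5/11, 2,  2,  3.35,9/2,  5, 5,5, 5] 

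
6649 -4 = 6645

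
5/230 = 1/46 = 0.02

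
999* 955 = 954045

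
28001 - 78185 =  - 50184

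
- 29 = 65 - 94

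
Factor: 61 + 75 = 2^3 * 17^1 = 136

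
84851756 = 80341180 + 4510576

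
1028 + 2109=3137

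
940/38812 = 235/9703 = 0.02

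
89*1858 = 165362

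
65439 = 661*99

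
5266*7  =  36862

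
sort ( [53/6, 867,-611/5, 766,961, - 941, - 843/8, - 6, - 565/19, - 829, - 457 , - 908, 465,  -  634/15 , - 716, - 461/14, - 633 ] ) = [ - 941,- 908,- 829, - 716, - 633, - 457, - 611/5, - 843/8, - 634/15, -461/14, - 565/19, - 6,  53/6, 465, 766, 867 , 961 ] 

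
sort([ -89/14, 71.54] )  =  [ -89/14 , 71.54] 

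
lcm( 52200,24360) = 365400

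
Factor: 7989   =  3^1*2663^1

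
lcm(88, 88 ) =88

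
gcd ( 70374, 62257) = 1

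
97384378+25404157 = 122788535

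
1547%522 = 503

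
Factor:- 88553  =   - 17^1 * 5209^1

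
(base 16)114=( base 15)136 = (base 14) 15a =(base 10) 276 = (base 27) A6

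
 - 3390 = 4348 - 7738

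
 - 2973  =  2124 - 5097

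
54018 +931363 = 985381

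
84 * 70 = 5880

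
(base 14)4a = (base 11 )60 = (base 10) 66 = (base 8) 102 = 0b1000010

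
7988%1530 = 338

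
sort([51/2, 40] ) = [ 51/2, 40] 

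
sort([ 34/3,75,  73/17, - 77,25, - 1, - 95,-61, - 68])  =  [ - 95, - 77 ,-68, - 61,-1, 73/17 , 34/3, 25,75 ]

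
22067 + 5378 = 27445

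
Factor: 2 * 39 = 78 = 2^1*3^1*13^1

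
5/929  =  5/929= 0.01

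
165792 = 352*471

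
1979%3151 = 1979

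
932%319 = 294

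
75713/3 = 25237 + 2/3 = 25237.67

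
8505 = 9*945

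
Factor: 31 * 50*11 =2^1*5^2*11^1*31^1 = 17050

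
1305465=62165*21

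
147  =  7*21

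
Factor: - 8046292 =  - 2^2*2011573^1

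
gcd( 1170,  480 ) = 30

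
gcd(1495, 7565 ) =5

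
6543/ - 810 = - 9  +  83/90 = -8.08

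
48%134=48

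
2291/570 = 4+11/570 = 4.02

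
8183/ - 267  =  -31 + 94/267 = - 30.65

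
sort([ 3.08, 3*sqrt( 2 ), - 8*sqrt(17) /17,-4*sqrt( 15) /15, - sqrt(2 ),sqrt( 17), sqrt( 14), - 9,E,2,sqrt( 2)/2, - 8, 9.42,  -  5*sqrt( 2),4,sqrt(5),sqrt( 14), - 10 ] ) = [ - 10,  -  9, - 8, - 5*sqrt( 2) , - 8*sqrt( 17)/17, - sqrt( 2 ), - 4*sqrt(15 ) /15,sqrt( 2) /2,  2,sqrt( 5),E,3.08,sqrt( 14),sqrt ( 14 ),4,sqrt( 17),3*sqrt( 2),9.42] 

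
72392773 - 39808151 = 32584622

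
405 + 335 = 740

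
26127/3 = 8709 = 8709.00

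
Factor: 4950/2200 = 2^( - 2)*3^2 = 9/4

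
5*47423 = 237115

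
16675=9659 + 7016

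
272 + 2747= 3019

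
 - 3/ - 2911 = 3/2911 = 0.00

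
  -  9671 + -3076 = -12747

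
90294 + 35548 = 125842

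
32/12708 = 8/3177 = 0.00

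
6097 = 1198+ 4899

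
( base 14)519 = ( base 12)6B7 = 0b1111101011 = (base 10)1003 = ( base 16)3eb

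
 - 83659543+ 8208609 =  -75450934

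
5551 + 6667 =12218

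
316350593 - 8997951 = 307352642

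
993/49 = 20 +13/49 = 20.27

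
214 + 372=586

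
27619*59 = 1629521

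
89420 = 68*1315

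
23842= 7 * 3406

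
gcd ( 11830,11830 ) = 11830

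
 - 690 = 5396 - 6086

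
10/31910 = 1/3191  =  0.00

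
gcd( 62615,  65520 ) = 35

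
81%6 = 3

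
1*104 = 104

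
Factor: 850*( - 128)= - 108800 = - 2^8*5^2*17^1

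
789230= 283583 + 505647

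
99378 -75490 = 23888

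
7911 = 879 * 9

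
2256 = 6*376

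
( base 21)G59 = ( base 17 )17dd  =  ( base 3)100211120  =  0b1110000000010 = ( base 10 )7170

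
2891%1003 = 885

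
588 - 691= -103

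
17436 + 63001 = 80437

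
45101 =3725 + 41376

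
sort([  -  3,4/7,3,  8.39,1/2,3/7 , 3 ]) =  [ - 3, 3/7, 1/2,4/7, 3,3,8.39] 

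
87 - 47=40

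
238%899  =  238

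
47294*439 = 20762066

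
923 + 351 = 1274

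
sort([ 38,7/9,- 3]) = [-3, 7/9, 38 ] 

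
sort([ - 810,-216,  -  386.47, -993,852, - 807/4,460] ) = [ - 993, - 810, - 386.47,  -  216, - 807/4,460 , 852 ] 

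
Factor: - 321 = -3^1*107^1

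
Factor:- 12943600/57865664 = -2^ (- 2)*5^2*89^( - 1)*10159^ ( - 1 )*32359^1 = - 808975/3616604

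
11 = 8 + 3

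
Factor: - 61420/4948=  - 5^1*37^1* 83^1*1237^(-1) = -  15355/1237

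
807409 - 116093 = 691316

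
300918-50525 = 250393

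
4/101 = 4/101 = 0.04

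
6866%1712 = 18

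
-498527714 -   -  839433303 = 340905589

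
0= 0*2416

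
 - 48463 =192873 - 241336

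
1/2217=1/2217 = 0.00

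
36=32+4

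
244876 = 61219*4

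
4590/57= 80 + 10/19= 80.53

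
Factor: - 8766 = - 2^1*3^2*487^1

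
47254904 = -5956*(-7934 ) 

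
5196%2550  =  96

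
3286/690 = 1643/345 = 4.76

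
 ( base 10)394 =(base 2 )110001010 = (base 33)BV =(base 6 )1454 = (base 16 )18a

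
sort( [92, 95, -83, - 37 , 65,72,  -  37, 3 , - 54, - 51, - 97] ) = [  -  97, - 83, - 54 ,-51, - 37, - 37,3, 65,72,  92, 95]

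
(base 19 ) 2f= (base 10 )53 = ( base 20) 2D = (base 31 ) 1M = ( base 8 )65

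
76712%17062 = 8464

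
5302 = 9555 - 4253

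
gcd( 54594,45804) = 6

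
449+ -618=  - 169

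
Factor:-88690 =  -2^1*5^1 * 7^2*181^1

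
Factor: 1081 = 23^1*47^1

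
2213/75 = 29 + 38/75 = 29.51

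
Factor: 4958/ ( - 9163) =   -  2^1*7^( - 2)*11^( - 1) * 17^( - 1)*37^1*67^1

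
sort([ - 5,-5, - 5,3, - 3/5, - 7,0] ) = [ - 7, - 5,-5, - 5,-3/5,0,3]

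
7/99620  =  7/99620 =0.00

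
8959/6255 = 8959/6255 = 1.43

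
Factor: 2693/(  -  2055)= - 3^ ( - 1)*5^( - 1 )*137^( - 1) * 2693^1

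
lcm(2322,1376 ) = 37152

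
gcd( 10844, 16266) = 5422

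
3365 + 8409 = 11774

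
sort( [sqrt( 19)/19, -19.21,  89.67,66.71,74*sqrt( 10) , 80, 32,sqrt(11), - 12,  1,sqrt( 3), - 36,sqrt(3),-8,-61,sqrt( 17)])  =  [-61,-36,-19.21, - 12, - 8,sqrt( 19)/19  ,  1 , sqrt(3 ),sqrt( 3), sqrt( 11),sqrt( 17 ),  32,  66.71,80,89.67,74*sqrt( 10) ] 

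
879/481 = 1  +  398/481 = 1.83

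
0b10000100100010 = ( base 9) 12564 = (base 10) 8482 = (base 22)HBC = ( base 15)27a7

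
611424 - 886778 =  - 275354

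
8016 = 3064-  -  4952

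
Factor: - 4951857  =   - 3^1*41^1*127^1*317^1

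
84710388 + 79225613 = 163936001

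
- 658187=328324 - 986511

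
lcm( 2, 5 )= 10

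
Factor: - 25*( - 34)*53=2^1*5^2*17^1*53^1 = 45050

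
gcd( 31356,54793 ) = 1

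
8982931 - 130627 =8852304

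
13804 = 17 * 812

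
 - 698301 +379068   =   - 319233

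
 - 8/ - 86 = 4/43 = 0.09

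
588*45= 26460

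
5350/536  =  2675/268 = 9.98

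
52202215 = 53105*983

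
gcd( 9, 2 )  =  1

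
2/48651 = 2/48651= 0.00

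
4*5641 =22564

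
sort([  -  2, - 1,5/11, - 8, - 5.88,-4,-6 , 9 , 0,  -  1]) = [  -  8,-6,-5.88, - 4, - 2,  -  1, - 1,0 , 5/11,  9] 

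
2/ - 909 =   -  2/909   =  - 0.00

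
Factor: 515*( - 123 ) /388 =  -2^( - 2)*3^1*5^1  *41^1*97^(-1) * 103^1 = - 63345/388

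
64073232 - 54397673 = 9675559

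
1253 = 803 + 450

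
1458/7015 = 1458/7015 = 0.21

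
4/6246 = 2/3123 = 0.00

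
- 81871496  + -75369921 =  - 157241417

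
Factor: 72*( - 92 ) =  - 6624 = - 2^5 * 3^2 * 23^1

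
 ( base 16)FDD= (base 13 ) 1B05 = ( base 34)3HF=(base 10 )4061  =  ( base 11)3062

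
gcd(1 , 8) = 1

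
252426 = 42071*6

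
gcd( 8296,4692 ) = 68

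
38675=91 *425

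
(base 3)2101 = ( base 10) 64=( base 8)100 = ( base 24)2G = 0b1000000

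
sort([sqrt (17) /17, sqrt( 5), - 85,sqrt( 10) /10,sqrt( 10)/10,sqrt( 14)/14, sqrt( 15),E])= [ - 85,sqrt(17) /17, sqrt( 14) /14, sqrt(10)/10,sqrt(10 )/10, sqrt( 5), E,sqrt( 15) ] 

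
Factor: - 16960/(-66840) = 424/1671 = 2^3 * 3^( - 1)*53^1 * 557^(  -  1)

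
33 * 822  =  27126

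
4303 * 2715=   11682645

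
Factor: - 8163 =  - 3^2*907^1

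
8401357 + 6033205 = 14434562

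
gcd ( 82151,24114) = 1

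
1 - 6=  - 5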